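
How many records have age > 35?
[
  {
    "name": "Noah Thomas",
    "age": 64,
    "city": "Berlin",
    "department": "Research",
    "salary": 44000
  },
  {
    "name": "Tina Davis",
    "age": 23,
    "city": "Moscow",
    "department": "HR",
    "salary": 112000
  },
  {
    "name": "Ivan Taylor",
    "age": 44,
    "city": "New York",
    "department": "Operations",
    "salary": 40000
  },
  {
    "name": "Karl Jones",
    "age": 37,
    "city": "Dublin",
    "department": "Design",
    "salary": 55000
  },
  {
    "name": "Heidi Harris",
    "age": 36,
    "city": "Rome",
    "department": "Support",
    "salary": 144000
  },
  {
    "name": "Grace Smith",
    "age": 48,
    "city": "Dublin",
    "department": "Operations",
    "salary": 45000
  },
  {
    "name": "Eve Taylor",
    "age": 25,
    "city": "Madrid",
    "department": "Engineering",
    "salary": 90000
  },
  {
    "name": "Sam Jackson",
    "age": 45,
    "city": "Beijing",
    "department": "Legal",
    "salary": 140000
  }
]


Data: 8 records
Condition: age > 35

Checking each record:
  Noah Thomas: 64 MATCH
  Tina Davis: 23
  Ivan Taylor: 44 MATCH
  Karl Jones: 37 MATCH
  Heidi Harris: 36 MATCH
  Grace Smith: 48 MATCH
  Eve Taylor: 25
  Sam Jackson: 45 MATCH

Count: 6

6


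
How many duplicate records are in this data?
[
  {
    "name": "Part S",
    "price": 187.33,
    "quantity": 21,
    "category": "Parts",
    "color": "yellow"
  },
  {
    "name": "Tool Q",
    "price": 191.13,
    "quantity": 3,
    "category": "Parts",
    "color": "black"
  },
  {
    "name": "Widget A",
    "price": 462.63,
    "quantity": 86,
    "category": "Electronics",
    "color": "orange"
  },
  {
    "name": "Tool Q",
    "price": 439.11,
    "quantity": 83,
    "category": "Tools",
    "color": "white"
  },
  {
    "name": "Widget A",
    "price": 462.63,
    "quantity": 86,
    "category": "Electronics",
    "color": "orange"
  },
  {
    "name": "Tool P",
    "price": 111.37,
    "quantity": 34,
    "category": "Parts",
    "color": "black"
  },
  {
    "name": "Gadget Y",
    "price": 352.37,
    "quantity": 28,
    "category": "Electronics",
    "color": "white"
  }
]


Checking 7 records for duplicates:

  Row 1: Part S ($187.33, qty 21)
  Row 2: Tool Q ($191.13, qty 3)
  Row 3: Widget A ($462.63, qty 86)
  Row 4: Tool Q ($439.11, qty 83)
  Row 5: Widget A ($462.63, qty 86) <-- DUPLICATE
  Row 6: Tool P ($111.37, qty 34)
  Row 7: Gadget Y ($352.37, qty 28)

Duplicates found: 1
Unique records: 6

1 duplicates, 6 unique


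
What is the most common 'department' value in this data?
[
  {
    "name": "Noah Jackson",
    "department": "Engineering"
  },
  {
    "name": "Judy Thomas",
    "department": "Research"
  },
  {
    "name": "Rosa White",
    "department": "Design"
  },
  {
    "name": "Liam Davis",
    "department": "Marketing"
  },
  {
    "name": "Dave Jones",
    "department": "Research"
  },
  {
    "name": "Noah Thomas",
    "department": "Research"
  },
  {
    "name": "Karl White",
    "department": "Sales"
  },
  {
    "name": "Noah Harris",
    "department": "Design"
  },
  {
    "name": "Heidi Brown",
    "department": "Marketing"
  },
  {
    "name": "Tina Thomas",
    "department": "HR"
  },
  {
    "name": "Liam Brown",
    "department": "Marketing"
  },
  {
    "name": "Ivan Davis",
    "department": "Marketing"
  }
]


Counting 'department' values across 12 records:

  Marketing: 4 ####
  Research: 3 ###
  Design: 2 ##
  Engineering: 1 #
  Sales: 1 #
  HR: 1 #

Most common: Marketing (4 times)

Marketing (4 times)


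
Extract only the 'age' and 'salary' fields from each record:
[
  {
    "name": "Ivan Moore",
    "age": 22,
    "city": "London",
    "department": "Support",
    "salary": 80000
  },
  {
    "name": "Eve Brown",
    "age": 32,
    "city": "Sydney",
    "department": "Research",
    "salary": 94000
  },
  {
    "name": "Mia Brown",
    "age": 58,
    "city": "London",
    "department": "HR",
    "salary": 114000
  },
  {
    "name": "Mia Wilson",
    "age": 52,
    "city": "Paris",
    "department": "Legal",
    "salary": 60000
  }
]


Original: 4 records with fields: name, age, city, department, salary
Keep: ['age', 'salary']
Drop: ['name', 'city', 'department']
Result: 4 records, 2 fields each

[
  {
    "age": 22,
    "salary": 80000
  },
  {
    "age": 32,
    "salary": 94000
  },
  {
    "age": 58,
    "salary": 114000
  },
  {
    "age": 52,
    "salary": 60000
  }
]


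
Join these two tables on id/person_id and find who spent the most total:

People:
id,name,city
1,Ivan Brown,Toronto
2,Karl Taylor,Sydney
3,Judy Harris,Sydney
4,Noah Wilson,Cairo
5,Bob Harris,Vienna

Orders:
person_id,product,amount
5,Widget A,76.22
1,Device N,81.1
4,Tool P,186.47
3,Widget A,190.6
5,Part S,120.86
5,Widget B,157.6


Join on: people.id = orders.person_id

Joined rows:
  Bob Harris (Vienna) bought Widget A for $76.22
  Ivan Brown (Toronto) bought Device N for $81.1
  Noah Wilson (Cairo) bought Tool P for $186.47
  Judy Harris (Sydney) bought Widget A for $190.6
  Bob Harris (Vienna) bought Part S for $120.86
  Bob Harris (Vienna) bought Widget B for $157.6

Total per person:
  Bob Harris: $354.68
  Judy Harris: $190.60
  Noah Wilson: $186.47
  Ivan Brown: $81.10

Top spender: Bob Harris ($354.68)

Bob Harris ($354.68)


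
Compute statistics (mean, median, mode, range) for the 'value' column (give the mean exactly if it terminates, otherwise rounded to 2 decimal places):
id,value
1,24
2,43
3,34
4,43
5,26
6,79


Data: [24, 43, 34, 43, 26, 79]
Count: 6
Sum: 249
Mean: 249/6 = 41.5
Sorted: [24, 26, 34, 43, 43, 79]
Median: 38.5
Mode: 43 (2 times)
Range: 79 - 24 = 55
Min: 24, Max: 79

mean=41.5, median=38.5, mode=43, range=55


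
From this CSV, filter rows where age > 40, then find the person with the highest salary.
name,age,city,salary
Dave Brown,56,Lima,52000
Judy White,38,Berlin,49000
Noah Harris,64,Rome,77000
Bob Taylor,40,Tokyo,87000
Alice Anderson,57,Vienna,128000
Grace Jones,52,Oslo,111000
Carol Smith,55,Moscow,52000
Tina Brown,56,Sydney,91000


Filter: age > 40
Sort by: salary (descending)

Filtered records (6):
  Alice Anderson, age 57, salary $128000
  Grace Jones, age 52, salary $111000
  Tina Brown, age 56, salary $91000
  Noah Harris, age 64, salary $77000
  Dave Brown, age 56, salary $52000
  Carol Smith, age 55, salary $52000

Highest salary: Alice Anderson ($128000)

Alice Anderson


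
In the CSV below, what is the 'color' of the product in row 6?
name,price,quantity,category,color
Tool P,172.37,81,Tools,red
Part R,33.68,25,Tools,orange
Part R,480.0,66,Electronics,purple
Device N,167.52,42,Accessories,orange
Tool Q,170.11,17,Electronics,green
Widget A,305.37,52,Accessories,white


Query: Row 6 ('Widget A'), column 'color'
Value: white

white


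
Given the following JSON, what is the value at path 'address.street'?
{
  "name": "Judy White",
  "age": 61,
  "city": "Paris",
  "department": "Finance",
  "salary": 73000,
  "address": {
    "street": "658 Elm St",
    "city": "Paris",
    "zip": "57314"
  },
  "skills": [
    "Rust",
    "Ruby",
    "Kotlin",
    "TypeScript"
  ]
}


Query: address.street
Path: address -> street
Value: 658 Elm St

658 Elm St


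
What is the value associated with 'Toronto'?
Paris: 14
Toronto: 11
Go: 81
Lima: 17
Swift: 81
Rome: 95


Looking up key 'Toronto'
Value: 11

11


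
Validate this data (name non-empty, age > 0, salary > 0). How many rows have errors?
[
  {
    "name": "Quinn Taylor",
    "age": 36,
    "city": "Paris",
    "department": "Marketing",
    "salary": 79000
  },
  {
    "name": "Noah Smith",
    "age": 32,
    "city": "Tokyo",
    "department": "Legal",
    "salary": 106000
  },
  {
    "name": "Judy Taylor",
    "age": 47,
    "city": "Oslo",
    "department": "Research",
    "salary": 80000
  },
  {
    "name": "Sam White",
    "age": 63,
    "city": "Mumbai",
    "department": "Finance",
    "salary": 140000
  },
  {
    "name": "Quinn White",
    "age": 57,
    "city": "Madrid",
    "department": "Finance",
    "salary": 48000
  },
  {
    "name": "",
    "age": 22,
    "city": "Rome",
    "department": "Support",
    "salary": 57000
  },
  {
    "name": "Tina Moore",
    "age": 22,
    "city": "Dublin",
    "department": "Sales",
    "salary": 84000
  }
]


Validating 7 records:
Rules: name non-empty, age > 0, salary > 0

  Row 1 (Quinn Taylor): OK
  Row 2 (Noah Smith): OK
  Row 3 (Judy Taylor): OK
  Row 4 (Sam White): OK
  Row 5 (Quinn White): OK
  Row 6 (???): empty name
  Row 7 (Tina Moore): OK

Total errors: 1

1 errors


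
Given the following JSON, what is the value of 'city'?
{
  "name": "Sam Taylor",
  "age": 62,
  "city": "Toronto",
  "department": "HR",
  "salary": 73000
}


Looking up field 'city'
Value: Toronto

Toronto


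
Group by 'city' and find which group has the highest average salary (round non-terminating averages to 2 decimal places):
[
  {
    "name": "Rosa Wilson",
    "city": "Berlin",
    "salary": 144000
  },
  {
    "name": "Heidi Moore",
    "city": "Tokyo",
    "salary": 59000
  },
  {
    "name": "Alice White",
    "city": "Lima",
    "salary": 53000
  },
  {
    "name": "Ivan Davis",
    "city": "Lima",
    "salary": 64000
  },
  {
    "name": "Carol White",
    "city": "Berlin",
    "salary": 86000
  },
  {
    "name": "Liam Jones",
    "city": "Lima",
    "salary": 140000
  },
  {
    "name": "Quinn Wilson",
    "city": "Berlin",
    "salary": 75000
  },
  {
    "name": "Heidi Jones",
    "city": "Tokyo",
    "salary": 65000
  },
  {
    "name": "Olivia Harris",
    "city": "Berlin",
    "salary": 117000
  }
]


Group by: city

Groups:
  Berlin: 4 people, avg salary = 422000/4 = $105500
  Lima: 3 people, avg salary = 257000/3 ≈ $85666.67
  Tokyo: 2 people, avg salary = 124000/2 = $62000

Highest average salary: Berlin ($105500)

Berlin ($105500)


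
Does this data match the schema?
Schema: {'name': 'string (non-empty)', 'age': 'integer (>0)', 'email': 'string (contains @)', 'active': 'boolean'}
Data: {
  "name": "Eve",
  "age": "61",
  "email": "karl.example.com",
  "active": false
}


Validating each field against schema:
  name: OK (non-empty string)
  age: FAIL ("61" is not an integer)
  email: FAIL ("karl.example.com" does not contain @)
  active: OK (boolean)

Result: INVALID (2 errors: age, email)

INVALID (2 errors: age, email)


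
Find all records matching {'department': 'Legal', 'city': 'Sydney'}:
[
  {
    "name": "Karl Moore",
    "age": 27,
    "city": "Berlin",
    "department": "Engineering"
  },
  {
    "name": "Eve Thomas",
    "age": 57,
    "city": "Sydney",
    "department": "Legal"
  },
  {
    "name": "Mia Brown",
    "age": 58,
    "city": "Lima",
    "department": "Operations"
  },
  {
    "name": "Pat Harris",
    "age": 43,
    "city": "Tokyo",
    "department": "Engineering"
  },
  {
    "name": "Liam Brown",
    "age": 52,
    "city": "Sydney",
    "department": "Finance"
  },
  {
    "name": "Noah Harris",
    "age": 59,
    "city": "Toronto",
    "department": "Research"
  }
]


Search criteria: {'department': 'Legal', 'city': 'Sydney'}

Checking 6 records:
  Karl Moore: {department: Engineering, city: Berlin}
  Eve Thomas: {department: Legal, city: Sydney} <-- MATCH
  Mia Brown: {department: Operations, city: Lima}
  Pat Harris: {department: Engineering, city: Tokyo}
  Liam Brown: {department: Finance, city: Sydney}
  Noah Harris: {department: Research, city: Toronto}

Matches: ["Eve Thomas"]

["Eve Thomas"]


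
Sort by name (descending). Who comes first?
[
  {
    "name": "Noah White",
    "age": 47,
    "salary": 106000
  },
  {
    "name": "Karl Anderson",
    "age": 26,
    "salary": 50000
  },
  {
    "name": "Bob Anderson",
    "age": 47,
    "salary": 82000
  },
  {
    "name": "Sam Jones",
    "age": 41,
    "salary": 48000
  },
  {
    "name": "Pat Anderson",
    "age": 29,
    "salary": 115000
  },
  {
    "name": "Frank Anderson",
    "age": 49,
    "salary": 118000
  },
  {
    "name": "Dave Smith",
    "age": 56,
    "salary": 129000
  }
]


Sort by: name (descending)

Sorted order:
  1. Sam Jones (name = Sam Jones)
  2. Pat Anderson (name = Pat Anderson)
  3. Noah White (name = Noah White)
  4. Karl Anderson (name = Karl Anderson)
  5. Frank Anderson (name = Frank Anderson)
  6. Dave Smith (name = Dave Smith)
  7. Bob Anderson (name = Bob Anderson)

First: Sam Jones

Sam Jones


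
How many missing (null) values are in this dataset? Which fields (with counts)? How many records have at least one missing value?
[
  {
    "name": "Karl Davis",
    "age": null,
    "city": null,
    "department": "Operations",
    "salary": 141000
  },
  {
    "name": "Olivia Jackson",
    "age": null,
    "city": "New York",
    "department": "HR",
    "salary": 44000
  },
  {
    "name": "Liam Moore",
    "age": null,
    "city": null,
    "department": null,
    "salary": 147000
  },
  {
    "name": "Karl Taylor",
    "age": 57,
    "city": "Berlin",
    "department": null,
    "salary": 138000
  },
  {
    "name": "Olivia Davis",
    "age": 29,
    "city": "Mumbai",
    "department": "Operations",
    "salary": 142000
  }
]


Checking for missing (null) values in 5 records:

  Karl Davis: age, city
  Olivia Jackson: age
  Liam Moore: age, city, department
  Karl Taylor: department
  Olivia Davis: complete

Per field:
  name: 0 missing
  age: 3 missing
  city: 2 missing
  department: 2 missing
  salary: 0 missing

Total missing values: 7
Records with any missing: 4

7 missing values (age: 3, city: 2, department: 2); 4 incomplete records


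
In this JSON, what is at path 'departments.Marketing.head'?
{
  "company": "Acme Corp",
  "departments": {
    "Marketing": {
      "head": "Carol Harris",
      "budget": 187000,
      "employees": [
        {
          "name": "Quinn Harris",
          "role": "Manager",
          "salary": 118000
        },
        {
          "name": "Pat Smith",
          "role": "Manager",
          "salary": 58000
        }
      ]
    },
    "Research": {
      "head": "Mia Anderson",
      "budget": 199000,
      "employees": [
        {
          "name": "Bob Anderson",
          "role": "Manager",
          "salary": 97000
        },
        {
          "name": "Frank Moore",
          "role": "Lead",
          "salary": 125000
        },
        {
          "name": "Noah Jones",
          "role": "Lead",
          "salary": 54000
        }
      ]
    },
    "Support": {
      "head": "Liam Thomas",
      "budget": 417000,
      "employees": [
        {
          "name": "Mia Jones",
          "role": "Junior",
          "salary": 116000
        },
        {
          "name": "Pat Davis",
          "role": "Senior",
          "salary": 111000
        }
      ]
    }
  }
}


Path: departments.Marketing.head

Navigate:
  -> departments
  -> Marketing
  -> head = 'Carol Harris'

Carol Harris


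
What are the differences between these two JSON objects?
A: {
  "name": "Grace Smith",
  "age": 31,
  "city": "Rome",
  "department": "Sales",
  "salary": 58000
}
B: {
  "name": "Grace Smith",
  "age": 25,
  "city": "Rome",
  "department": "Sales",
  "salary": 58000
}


Comparing each field (in key order):
  name: same
  age: DIFFERENT
  city: same
  department: same
  salary: same
Differences:
  age: 31 -> 25

1 field(s) changed

1 change: age


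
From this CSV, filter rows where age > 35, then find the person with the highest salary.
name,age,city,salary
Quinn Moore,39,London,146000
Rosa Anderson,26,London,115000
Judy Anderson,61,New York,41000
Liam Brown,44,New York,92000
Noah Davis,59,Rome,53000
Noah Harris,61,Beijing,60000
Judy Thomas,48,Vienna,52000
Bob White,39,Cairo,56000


Filter: age > 35
Sort by: salary (descending)

Filtered records (7):
  Quinn Moore, age 39, salary $146000
  Liam Brown, age 44, salary $92000
  Noah Harris, age 61, salary $60000
  Bob White, age 39, salary $56000
  Noah Davis, age 59, salary $53000
  Judy Thomas, age 48, salary $52000
  Judy Anderson, age 61, salary $41000

Highest salary: Quinn Moore ($146000)

Quinn Moore


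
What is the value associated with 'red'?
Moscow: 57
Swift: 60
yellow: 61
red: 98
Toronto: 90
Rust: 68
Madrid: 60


Looking up key 'red'
Value: 98

98


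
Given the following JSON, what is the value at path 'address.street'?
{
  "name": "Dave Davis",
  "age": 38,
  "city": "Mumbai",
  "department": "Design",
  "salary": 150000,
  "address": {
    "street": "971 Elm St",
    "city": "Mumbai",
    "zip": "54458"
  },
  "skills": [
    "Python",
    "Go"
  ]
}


Query: address.street
Path: address -> street
Value: 971 Elm St

971 Elm St


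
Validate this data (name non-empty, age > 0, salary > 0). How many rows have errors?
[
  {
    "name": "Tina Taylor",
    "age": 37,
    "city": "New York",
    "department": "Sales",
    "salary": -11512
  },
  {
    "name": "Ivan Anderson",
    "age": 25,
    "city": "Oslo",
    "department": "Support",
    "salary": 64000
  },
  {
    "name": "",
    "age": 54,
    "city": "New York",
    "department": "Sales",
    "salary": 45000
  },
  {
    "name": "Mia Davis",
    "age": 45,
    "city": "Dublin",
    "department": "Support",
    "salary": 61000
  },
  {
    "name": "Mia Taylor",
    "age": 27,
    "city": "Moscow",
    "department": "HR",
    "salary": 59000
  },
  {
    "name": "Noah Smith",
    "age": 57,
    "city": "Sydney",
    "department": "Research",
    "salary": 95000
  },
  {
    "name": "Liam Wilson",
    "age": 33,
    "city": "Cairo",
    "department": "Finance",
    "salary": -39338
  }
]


Validating 7 records:
Rules: name non-empty, age > 0, salary > 0

  Row 1 (Tina Taylor): negative salary: -11512
  Row 2 (Ivan Anderson): OK
  Row 3 (???): empty name
  Row 4 (Mia Davis): OK
  Row 5 (Mia Taylor): OK
  Row 6 (Noah Smith): OK
  Row 7 (Liam Wilson): negative salary: -39338

Total errors: 3

3 errors


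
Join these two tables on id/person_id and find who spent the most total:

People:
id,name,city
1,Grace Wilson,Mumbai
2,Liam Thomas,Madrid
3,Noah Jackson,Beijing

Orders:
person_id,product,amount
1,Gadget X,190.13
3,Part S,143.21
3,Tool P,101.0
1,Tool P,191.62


Join on: people.id = orders.person_id

Joined rows:
  Grace Wilson (Mumbai) bought Gadget X for $190.13
  Noah Jackson (Beijing) bought Part S for $143.21
  Noah Jackson (Beijing) bought Tool P for $101.0
  Grace Wilson (Mumbai) bought Tool P for $191.62

Total per person:
  Grace Wilson: $381.75
  Noah Jackson: $244.21

Top spender: Grace Wilson ($381.75)

Grace Wilson ($381.75)


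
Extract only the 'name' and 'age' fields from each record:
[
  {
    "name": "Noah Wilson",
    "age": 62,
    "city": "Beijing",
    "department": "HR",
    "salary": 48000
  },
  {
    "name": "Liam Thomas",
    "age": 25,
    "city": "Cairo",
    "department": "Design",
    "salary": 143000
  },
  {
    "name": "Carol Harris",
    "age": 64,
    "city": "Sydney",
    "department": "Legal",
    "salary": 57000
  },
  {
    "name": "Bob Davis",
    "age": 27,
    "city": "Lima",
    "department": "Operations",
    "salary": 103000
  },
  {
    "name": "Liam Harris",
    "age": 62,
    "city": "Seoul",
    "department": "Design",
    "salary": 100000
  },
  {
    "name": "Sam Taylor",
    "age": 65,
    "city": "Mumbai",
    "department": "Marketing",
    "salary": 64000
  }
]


Original: 6 records with fields: name, age, city, department, salary
Keep: ['name', 'age']
Drop: ['city', 'department', 'salary']
Result: 6 records, 2 fields each

[
  {
    "name": "Noah Wilson",
    "age": 62
  },
  {
    "name": "Liam Thomas",
    "age": 25
  },
  {
    "name": "Carol Harris",
    "age": 64
  },
  {
    "name": "Bob Davis",
    "age": 27
  },
  {
    "name": "Liam Harris",
    "age": 62
  },
  {
    "name": "Sam Taylor",
    "age": 65
  }
]


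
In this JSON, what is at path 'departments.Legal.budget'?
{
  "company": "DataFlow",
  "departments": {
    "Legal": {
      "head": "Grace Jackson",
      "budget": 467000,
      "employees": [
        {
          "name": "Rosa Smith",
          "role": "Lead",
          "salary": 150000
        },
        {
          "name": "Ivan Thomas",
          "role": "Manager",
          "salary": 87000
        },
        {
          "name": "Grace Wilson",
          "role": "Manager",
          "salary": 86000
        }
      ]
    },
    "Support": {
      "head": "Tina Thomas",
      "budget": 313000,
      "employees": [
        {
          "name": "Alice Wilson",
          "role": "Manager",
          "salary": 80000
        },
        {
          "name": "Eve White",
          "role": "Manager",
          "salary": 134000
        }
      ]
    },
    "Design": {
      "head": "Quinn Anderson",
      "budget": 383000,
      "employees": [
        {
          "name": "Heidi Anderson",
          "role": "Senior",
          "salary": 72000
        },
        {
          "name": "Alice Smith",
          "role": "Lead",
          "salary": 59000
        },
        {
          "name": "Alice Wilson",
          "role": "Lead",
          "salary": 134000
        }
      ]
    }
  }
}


Path: departments.Legal.budget

Navigate:
  -> departments
  -> Legal
  -> budget = 467000

467000


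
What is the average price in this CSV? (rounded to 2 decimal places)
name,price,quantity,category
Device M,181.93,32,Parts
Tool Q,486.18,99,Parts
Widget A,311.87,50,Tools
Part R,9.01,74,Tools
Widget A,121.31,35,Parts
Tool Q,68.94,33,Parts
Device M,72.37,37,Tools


Computing average price:
Values: [181.93, 486.18, 311.87, 9.01, 121.31, 68.94, 72.37]
Sum = 1251.61
Count = 7
Average = 1251.61/7 ≈ 178.80 (rounded to 2 decimal places)

178.80


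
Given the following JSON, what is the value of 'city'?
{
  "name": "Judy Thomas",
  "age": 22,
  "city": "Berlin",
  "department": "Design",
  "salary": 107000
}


Looking up field 'city'
Value: Berlin

Berlin


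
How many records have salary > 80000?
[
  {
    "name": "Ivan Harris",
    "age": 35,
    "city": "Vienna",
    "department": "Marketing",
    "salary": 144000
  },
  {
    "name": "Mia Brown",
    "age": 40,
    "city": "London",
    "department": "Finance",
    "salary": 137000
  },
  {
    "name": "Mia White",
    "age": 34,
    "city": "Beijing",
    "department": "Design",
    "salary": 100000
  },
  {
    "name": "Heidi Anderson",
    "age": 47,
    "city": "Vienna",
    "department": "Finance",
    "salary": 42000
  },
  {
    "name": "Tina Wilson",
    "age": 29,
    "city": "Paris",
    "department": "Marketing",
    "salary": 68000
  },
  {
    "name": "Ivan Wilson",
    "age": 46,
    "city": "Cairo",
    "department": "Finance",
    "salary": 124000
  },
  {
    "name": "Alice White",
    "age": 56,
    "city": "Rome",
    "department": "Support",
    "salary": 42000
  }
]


Data: 7 records
Condition: salary > 80000

Checking each record:
  Ivan Harris: 144000 MATCH
  Mia Brown: 137000 MATCH
  Mia White: 100000 MATCH
  Heidi Anderson: 42000
  Tina Wilson: 68000
  Ivan Wilson: 124000 MATCH
  Alice White: 42000

Count: 4

4


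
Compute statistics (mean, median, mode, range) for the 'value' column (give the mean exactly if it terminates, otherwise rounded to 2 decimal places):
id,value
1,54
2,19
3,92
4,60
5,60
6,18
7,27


Data: [54, 19, 92, 60, 60, 18, 27]
Count: 7
Sum: 330
Mean: 330/7 ≈ 47.14 (rounded to 2 decimal places)
Sorted: [18, 19, 27, 54, 60, 60, 92]
Median: 54.0
Mode: 60 (2 times)
Range: 92 - 18 = 74
Min: 18, Max: 92

mean≈47.14, median=54.0, mode=60, range=74


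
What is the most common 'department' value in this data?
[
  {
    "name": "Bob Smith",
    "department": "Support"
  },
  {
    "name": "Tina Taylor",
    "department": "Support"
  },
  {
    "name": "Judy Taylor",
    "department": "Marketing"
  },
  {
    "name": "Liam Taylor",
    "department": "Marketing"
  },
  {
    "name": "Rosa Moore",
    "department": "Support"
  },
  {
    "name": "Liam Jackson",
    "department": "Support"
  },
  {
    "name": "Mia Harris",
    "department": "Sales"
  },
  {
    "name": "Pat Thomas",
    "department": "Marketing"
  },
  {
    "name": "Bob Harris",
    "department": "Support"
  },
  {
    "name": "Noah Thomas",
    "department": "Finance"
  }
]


Counting 'department' values across 10 records:

  Support: 5 #####
  Marketing: 3 ###
  Sales: 1 #
  Finance: 1 #

Most common: Support (5 times)

Support (5 times)


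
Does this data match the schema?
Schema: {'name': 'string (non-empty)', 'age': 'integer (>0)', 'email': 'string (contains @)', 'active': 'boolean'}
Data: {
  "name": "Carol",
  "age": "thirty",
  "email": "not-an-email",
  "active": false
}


Validating each field against schema:
  name: OK (non-empty string)
  age: FAIL ("thirty" is not an integer)
  email: FAIL ("not-an-email" does not contain @)
  active: OK (boolean)

Result: INVALID (2 errors: age, email)

INVALID (2 errors: age, email)


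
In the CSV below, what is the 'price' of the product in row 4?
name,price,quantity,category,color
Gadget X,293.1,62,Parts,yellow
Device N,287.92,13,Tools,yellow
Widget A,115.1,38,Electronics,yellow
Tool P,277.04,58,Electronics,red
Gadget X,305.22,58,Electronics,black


Query: Row 4 ('Tool P'), column 'price'
Value: 277.04

277.04


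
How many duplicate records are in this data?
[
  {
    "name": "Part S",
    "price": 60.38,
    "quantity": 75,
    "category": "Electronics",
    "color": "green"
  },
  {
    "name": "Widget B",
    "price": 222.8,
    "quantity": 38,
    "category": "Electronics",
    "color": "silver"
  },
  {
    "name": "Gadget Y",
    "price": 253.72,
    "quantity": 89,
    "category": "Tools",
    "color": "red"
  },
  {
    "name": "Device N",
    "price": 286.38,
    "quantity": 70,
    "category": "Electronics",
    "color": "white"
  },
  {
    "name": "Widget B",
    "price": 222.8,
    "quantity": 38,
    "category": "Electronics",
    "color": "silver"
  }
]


Checking 5 records for duplicates:

  Row 1: Part S ($60.38, qty 75)
  Row 2: Widget B ($222.8, qty 38)
  Row 3: Gadget Y ($253.72, qty 89)
  Row 4: Device N ($286.38, qty 70)
  Row 5: Widget B ($222.8, qty 38) <-- DUPLICATE

Duplicates found: 1
Unique records: 4

1 duplicates, 4 unique


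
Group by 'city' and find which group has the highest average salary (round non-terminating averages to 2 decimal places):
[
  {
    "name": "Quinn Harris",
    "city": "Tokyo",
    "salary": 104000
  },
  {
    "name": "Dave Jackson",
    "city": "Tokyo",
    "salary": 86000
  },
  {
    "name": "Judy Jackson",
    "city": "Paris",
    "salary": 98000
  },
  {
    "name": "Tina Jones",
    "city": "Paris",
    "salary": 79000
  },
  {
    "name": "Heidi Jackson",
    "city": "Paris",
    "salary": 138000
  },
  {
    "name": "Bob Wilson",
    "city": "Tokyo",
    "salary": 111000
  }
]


Group by: city

Groups:
  Paris: 3 people, avg salary = 315000/3 = $105000
  Tokyo: 3 people, avg salary = 301000/3 ≈ $100333.33

Highest average salary: Paris ($105000)

Paris ($105000)


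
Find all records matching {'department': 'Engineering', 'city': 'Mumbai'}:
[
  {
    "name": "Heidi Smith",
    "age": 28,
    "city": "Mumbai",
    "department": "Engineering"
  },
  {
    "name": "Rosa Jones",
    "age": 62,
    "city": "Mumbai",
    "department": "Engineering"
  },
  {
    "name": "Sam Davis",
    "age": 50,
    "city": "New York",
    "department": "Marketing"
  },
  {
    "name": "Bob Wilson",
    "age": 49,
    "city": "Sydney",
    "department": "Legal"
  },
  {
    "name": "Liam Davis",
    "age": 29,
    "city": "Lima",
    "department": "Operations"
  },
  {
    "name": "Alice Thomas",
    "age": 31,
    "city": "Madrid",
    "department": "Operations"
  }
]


Search criteria: {'department': 'Engineering', 'city': 'Mumbai'}

Checking 6 records:
  Heidi Smith: {department: Engineering, city: Mumbai} <-- MATCH
  Rosa Jones: {department: Engineering, city: Mumbai} <-- MATCH
  Sam Davis: {department: Marketing, city: New York}
  Bob Wilson: {department: Legal, city: Sydney}
  Liam Davis: {department: Operations, city: Lima}
  Alice Thomas: {department: Operations, city: Madrid}

Matches: ["Heidi Smith", "Rosa Jones"]

["Heidi Smith", "Rosa Jones"]


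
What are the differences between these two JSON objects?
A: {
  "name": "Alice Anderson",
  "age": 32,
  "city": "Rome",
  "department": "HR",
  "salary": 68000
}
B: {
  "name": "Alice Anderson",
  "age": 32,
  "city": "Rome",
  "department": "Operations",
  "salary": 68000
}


Comparing each field (in key order):
  name: same
  age: same
  city: same
  department: DIFFERENT
  salary: same
Differences:
  department: HR -> Operations

1 field(s) changed

1 change: department


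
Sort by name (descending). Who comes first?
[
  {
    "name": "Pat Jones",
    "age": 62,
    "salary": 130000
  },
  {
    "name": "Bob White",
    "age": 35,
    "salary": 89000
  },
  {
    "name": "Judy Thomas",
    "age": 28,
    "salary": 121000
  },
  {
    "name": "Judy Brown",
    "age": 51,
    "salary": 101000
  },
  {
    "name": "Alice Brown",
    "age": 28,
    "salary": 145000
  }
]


Sort by: name (descending)

Sorted order:
  1. Pat Jones (name = Pat Jones)
  2. Judy Thomas (name = Judy Thomas)
  3. Judy Brown (name = Judy Brown)
  4. Bob White (name = Bob White)
  5. Alice Brown (name = Alice Brown)

First: Pat Jones

Pat Jones


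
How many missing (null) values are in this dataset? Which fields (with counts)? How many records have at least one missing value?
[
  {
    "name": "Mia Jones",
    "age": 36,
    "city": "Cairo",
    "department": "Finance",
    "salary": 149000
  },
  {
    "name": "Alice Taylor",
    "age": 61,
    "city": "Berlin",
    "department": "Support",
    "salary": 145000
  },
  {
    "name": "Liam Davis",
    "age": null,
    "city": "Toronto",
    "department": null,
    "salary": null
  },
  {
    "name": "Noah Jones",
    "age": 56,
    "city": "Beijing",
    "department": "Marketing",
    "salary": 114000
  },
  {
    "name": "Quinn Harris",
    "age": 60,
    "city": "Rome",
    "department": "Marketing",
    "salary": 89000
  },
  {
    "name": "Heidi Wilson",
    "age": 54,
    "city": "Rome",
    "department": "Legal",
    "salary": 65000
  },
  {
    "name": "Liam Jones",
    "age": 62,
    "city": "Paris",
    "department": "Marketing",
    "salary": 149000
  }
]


Checking for missing (null) values in 7 records:

  Mia Jones: complete
  Alice Taylor: complete
  Liam Davis: age, department, salary
  Noah Jones: complete
  Quinn Harris: complete
  Heidi Wilson: complete
  Liam Jones: complete

Per field:
  name: 0 missing
  age: 1 missing
  city: 0 missing
  department: 1 missing
  salary: 1 missing

Total missing values: 3
Records with any missing: 1

3 missing values (age: 1, department: 1, salary: 1); 1 incomplete records


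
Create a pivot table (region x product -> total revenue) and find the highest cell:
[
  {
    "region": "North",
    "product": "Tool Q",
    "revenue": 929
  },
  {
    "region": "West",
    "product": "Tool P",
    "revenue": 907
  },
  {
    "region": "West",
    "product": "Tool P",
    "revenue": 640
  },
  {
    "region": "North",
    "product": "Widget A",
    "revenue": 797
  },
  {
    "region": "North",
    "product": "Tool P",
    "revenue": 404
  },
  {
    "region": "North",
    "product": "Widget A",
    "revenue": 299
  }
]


Pivot: region (rows) x product (columns) -> total revenue

     Tool P        Tool Q        Widget A    
North          404           929          1096  
West          1547             0             0  

Highest: West / Tool P = $1547

West / Tool P = $1547


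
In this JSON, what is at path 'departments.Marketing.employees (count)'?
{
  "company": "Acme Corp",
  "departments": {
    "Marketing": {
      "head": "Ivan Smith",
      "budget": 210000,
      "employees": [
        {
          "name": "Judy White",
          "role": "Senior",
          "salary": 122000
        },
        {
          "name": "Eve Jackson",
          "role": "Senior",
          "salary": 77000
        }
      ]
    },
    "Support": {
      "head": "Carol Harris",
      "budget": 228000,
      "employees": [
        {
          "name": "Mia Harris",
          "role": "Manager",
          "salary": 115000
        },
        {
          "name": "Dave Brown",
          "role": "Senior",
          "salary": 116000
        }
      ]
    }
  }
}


Path: departments.Marketing.employees (count)

Navigate:
  -> departments
  -> Marketing
  -> employees (array, length 2)

2


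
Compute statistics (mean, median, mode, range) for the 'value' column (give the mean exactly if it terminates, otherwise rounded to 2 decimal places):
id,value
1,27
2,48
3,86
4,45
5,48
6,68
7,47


Data: [27, 48, 86, 45, 48, 68, 47]
Count: 7
Sum: 369
Mean: 369/7 ≈ 52.71 (rounded to 2 decimal places)
Sorted: [27, 45, 47, 48, 48, 68, 86]
Median: 48.0
Mode: 48 (2 times)
Range: 86 - 27 = 59
Min: 27, Max: 86

mean≈52.71, median=48.0, mode=48, range=59


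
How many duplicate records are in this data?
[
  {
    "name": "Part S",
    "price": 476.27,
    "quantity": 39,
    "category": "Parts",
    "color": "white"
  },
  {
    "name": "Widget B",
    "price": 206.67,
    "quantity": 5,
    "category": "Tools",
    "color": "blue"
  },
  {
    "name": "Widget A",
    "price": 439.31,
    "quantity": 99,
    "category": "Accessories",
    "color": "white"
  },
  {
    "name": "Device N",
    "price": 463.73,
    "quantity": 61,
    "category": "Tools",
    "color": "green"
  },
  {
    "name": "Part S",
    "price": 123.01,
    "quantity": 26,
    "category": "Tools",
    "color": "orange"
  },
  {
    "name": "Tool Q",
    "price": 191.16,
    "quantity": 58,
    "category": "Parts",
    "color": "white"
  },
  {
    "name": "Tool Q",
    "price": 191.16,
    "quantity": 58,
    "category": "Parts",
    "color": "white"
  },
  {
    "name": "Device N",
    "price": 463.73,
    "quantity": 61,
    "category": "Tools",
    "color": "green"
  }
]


Checking 8 records for duplicates:

  Row 1: Part S ($476.27, qty 39)
  Row 2: Widget B ($206.67, qty 5)
  Row 3: Widget A ($439.31, qty 99)
  Row 4: Device N ($463.73, qty 61)
  Row 5: Part S ($123.01, qty 26)
  Row 6: Tool Q ($191.16, qty 58)
  Row 7: Tool Q ($191.16, qty 58) <-- DUPLICATE
  Row 8: Device N ($463.73, qty 61) <-- DUPLICATE

Duplicates found: 2
Unique records: 6

2 duplicates, 6 unique


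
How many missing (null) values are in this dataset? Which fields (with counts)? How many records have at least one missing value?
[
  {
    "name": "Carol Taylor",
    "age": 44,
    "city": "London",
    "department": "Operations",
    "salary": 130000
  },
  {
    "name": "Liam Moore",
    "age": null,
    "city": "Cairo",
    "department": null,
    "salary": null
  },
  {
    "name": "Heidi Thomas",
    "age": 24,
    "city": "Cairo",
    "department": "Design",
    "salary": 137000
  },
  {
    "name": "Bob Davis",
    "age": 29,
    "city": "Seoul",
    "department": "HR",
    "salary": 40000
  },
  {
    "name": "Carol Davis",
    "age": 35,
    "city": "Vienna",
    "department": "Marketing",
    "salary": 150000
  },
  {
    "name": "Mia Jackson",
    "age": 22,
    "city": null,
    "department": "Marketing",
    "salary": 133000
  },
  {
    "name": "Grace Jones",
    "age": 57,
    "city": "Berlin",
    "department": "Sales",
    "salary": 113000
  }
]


Checking for missing (null) values in 7 records:

  Carol Taylor: complete
  Liam Moore: age, department, salary
  Heidi Thomas: complete
  Bob Davis: complete
  Carol Davis: complete
  Mia Jackson: city
  Grace Jones: complete

Per field:
  name: 0 missing
  age: 1 missing
  city: 1 missing
  department: 1 missing
  salary: 1 missing

Total missing values: 4
Records with any missing: 2

4 missing values (age: 1, city: 1, department: 1, salary: 1); 2 incomplete records


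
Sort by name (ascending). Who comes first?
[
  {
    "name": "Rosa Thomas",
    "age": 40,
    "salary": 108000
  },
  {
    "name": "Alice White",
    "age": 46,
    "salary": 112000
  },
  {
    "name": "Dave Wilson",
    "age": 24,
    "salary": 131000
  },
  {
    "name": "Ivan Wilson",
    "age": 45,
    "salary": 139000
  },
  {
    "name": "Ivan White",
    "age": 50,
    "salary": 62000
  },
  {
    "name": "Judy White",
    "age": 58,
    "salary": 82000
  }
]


Sort by: name (ascending)

Sorted order:
  1. Alice White (name = Alice White)
  2. Dave Wilson (name = Dave Wilson)
  3. Ivan White (name = Ivan White)
  4. Ivan Wilson (name = Ivan Wilson)
  5. Judy White (name = Judy White)
  6. Rosa Thomas (name = Rosa Thomas)

First: Alice White

Alice White


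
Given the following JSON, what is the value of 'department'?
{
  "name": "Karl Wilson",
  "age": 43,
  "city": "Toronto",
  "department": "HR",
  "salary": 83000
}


Looking up field 'department'
Value: HR

HR


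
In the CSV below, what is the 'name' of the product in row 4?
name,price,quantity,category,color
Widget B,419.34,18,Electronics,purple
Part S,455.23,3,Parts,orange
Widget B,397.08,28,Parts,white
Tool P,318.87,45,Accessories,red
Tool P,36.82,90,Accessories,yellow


Query: Row 4 ('Tool P'), column 'name'
Value: Tool P

Tool P


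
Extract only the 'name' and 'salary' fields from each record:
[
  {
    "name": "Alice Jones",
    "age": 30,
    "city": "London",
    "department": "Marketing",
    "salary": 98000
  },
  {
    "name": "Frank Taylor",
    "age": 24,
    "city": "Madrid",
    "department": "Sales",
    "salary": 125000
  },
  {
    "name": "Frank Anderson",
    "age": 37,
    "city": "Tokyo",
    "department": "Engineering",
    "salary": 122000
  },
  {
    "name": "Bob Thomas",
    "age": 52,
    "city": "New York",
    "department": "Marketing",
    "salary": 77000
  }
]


Original: 4 records with fields: name, age, city, department, salary
Keep: ['name', 'salary']
Drop: ['age', 'city', 'department']
Result: 4 records, 2 fields each

[
  {
    "name": "Alice Jones",
    "salary": 98000
  },
  {
    "name": "Frank Taylor",
    "salary": 125000
  },
  {
    "name": "Frank Anderson",
    "salary": 122000
  },
  {
    "name": "Bob Thomas",
    "salary": 77000
  }
]


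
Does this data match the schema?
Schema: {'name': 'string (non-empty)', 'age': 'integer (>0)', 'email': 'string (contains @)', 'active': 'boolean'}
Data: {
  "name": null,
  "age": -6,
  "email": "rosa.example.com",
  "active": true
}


Validating each field against schema:
  name: FAIL (null is not a string)
  age: FAIL (-6 is not > 0)
  email: FAIL ("rosa.example.com" does not contain @)
  active: OK (boolean)

Result: INVALID (3 errors: name, age, email)

INVALID (3 errors: name, age, email)


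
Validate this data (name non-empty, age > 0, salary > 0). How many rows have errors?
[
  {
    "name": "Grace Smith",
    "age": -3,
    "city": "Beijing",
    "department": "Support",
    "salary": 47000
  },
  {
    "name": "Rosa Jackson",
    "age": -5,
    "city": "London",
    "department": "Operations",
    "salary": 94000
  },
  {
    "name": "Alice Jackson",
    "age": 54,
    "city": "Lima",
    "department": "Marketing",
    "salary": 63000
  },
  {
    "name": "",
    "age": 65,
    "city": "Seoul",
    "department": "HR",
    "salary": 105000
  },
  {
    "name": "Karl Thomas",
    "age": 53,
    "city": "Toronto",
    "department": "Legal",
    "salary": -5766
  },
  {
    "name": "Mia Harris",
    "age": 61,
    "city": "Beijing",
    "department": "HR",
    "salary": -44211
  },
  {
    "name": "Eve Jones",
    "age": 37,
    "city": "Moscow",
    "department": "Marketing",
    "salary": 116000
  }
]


Validating 7 records:
Rules: name non-empty, age > 0, salary > 0

  Row 1 (Grace Smith): negative age: -3
  Row 2 (Rosa Jackson): negative age: -5
  Row 3 (Alice Jackson): OK
  Row 4 (???): empty name
  Row 5 (Karl Thomas): negative salary: -5766
  Row 6 (Mia Harris): negative salary: -44211
  Row 7 (Eve Jones): OK

Total errors: 5

5 errors


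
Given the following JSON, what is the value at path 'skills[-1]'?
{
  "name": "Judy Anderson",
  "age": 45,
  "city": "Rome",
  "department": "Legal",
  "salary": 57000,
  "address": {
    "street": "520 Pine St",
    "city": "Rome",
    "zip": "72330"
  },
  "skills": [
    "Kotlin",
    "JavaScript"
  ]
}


Query: skills[-1]
Path: skills -> last element
Value: JavaScript

JavaScript


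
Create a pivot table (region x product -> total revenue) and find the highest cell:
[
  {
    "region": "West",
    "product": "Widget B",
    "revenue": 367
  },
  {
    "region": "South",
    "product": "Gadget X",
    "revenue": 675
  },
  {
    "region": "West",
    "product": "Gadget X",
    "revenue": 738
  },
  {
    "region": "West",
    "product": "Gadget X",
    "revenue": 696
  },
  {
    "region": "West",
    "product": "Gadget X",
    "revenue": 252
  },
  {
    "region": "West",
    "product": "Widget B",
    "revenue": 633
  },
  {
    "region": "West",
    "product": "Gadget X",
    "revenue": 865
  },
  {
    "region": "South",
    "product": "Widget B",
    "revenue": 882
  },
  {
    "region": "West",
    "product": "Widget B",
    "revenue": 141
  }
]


Pivot: region (rows) x product (columns) -> total revenue

     Gadget X      Widget B    
South          675           882  
West          2551          1141  

Highest: West / Gadget X = $2551

West / Gadget X = $2551
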